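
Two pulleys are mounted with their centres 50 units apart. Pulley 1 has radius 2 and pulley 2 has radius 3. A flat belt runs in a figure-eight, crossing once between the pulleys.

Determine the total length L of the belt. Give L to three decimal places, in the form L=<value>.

L=116.208

crossed belt: β = asin((r1+r2)/C) = asin(5/50) = 5.7392°
wrap1 = wrap2 = π + 2β = 191.4783°
tangent length = C·cosβ = 49.7494
L = (r1+r2)·wrap + 2·C·cosβ = 5·3.3419 + 2·49.7494 = 116.2084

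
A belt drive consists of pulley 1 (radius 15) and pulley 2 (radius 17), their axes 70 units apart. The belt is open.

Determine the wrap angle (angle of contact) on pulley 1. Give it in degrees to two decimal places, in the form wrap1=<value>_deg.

open belt: β = asin((r2−r1)/C) = asin(2/70) = 1.6372°
wrap1 = π − 2β = 176.7255°
wrap2 = π + 2β = 183.2745°

wrap1=176.73_deg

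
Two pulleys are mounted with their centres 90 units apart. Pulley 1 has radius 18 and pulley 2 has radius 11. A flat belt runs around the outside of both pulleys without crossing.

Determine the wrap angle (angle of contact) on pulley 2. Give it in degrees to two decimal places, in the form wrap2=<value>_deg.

wrap2=171.08_deg

open belt: β = asin((r2−r1)/C) = asin(-7/90) = -4.4608°
wrap1 = π − 2β = 188.9217°
wrap2 = π + 2β = 171.0783°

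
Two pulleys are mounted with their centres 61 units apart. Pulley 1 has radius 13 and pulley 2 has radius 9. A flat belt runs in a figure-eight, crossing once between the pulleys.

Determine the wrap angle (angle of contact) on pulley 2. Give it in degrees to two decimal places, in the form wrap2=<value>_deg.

wrap2=222.28_deg

crossed belt: β = asin((r1+r2)/C) = asin(22/61) = 21.1405°
wrap1 = wrap2 = π + 2β = 222.2809°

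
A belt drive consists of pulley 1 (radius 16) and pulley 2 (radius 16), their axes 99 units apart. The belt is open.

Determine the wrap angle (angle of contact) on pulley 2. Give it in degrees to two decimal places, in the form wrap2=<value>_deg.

open belt: β = asin((r2−r1)/C) = asin(0/99) = 0.0000°
wrap1 = π − 2β = 180.0000°
wrap2 = π + 2β = 180.0000°

wrap2=180.00_deg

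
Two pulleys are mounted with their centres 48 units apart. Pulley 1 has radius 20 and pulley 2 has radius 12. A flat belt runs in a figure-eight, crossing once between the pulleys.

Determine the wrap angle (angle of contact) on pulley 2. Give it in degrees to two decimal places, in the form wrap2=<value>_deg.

crossed belt: β = asin((r1+r2)/C) = asin(32/48) = 41.8103°
wrap1 = wrap2 = π + 2β = 263.6206°

wrap2=263.62_deg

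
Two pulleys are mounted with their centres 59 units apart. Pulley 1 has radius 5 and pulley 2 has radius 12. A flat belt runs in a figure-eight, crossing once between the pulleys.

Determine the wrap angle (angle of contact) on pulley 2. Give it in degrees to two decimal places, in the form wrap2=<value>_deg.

wrap2=213.49_deg

crossed belt: β = asin((r1+r2)/C) = asin(17/59) = 16.7464°
wrap1 = wrap2 = π + 2β = 213.4927°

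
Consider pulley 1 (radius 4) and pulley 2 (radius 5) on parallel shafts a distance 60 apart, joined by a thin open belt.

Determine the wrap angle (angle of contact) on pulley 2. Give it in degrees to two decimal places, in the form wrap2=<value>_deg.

open belt: β = asin((r2−r1)/C) = asin(1/60) = 0.9550°
wrap1 = π − 2β = 178.0901°
wrap2 = π + 2β = 181.9099°

wrap2=181.91_deg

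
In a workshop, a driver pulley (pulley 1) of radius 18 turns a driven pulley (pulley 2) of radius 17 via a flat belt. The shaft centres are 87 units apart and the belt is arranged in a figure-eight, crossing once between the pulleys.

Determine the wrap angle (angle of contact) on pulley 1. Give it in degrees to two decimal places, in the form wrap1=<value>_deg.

wrap1=227.44_deg

crossed belt: β = asin((r1+r2)/C) = asin(35/87) = 23.7220°
wrap1 = wrap2 = π + 2β = 227.4439°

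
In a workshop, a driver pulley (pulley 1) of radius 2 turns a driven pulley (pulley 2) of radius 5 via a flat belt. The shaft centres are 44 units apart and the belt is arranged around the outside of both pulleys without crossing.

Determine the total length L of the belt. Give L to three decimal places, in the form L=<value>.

open belt: β = asin((r2−r1)/C) = asin(3/44) = 3.9096°
wrap1 = π − 2β = 172.1809°
wrap2 = π + 2β = 187.8191°
tangent length = C·cosβ = 43.8976
L = r1·wrap1 + r2·wrap2 + 2·C·cosβ = 2·3.0051 + 5·3.2781 + 2·43.8976 = 110.1958

L=110.196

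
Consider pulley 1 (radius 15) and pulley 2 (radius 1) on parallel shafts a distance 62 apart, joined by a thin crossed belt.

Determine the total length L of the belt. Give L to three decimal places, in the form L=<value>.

L=178.418

crossed belt: β = asin((r1+r2)/C) = asin(16/62) = 14.9552°
wrap1 = wrap2 = π + 2β = 209.9105°
tangent length = C·cosβ = 59.8999
L = (r1+r2)·wrap + 2·C·cosβ = 16·3.6636 + 2·59.8999 = 178.4179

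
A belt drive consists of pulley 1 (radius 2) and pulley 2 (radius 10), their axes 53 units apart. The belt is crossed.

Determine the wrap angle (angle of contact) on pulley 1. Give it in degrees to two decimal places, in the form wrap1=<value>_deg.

wrap1=206.17_deg

crossed belt: β = asin((r1+r2)/C) = asin(12/53) = 13.0861°
wrap1 = wrap2 = π + 2β = 206.1722°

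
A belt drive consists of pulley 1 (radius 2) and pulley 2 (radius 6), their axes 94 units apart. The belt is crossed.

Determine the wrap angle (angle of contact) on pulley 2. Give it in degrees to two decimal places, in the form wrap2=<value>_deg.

crossed belt: β = asin((r1+r2)/C) = asin(8/94) = 4.8821°
wrap1 = wrap2 = π + 2β = 189.7643°

wrap2=189.76_deg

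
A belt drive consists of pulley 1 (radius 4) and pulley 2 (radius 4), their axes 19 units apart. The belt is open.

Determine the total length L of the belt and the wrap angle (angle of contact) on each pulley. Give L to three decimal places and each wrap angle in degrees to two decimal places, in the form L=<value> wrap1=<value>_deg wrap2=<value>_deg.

L=63.133 wrap1=180.00_deg wrap2=180.00_deg

open belt: β = asin((r2−r1)/C) = asin(0/19) = 0.0000°
wrap1 = π − 2β = 180.0000°
wrap2 = π + 2β = 180.0000°
tangent length = C·cosβ = 19.0000
L = r1·wrap1 + r2·wrap2 + 2·C·cosβ = 4·3.1416 + 4·3.1416 + 2·19.0000 = 63.1327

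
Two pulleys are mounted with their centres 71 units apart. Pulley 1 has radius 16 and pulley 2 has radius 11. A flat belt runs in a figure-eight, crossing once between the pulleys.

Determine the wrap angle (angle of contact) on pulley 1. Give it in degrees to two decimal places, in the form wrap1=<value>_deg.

wrap1=224.70_deg

crossed belt: β = asin((r1+r2)/C) = asin(27/71) = 22.3511°
wrap1 = wrap2 = π + 2β = 224.7023°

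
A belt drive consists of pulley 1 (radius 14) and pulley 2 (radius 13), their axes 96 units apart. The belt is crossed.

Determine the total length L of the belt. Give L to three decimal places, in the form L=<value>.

crossed belt: β = asin((r1+r2)/C) = asin(27/96) = 16.3348°
wrap1 = wrap2 = π + 2β = 212.6696°
tangent length = C·cosβ = 92.1249
L = (r1+r2)·wrap + 2·C·cosβ = 27·3.7118 + 2·92.1249 = 284.4680

L=284.468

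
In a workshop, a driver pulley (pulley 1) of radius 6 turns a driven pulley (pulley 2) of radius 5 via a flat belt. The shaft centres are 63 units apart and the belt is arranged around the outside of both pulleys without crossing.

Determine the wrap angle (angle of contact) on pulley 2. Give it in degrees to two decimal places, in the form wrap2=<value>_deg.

open belt: β = asin((r2−r1)/C) = asin(-1/63) = -0.9095°
wrap1 = π − 2β = 181.8190°
wrap2 = π + 2β = 178.1810°

wrap2=178.18_deg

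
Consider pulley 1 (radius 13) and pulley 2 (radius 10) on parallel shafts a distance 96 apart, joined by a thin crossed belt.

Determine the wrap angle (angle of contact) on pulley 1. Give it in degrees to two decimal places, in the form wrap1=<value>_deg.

crossed belt: β = asin((r1+r2)/C) = asin(23/96) = 13.8619°
wrap1 = wrap2 = π + 2β = 207.7239°

wrap1=207.72_deg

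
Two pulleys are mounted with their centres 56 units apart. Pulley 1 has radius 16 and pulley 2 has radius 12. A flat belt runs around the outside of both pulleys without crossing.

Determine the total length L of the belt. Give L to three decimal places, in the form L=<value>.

open belt: β = asin((r2−r1)/C) = asin(-4/56) = -4.0960°
wrap1 = π − 2β = 188.1921°
wrap2 = π + 2β = 171.8079°
tangent length = C·cosβ = 55.8570
L = r1·wrap1 + r2·wrap2 + 2·C·cosβ = 16·3.2846 + 12·2.9986 + 2·55.8570 = 200.2504

L=200.250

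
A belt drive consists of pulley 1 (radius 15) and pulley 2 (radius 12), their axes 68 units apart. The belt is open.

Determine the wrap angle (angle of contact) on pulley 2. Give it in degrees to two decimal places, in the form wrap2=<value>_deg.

open belt: β = asin((r2−r1)/C) = asin(-3/68) = -2.5286°
wrap1 = π − 2β = 185.0572°
wrap2 = π + 2β = 174.9428°

wrap2=174.94_deg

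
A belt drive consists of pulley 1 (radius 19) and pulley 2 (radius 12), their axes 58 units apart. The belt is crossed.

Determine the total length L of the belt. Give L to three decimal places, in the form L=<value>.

crossed belt: β = asin((r1+r2)/C) = asin(31/58) = 32.3088°
wrap1 = wrap2 = π + 2β = 244.6177°
tangent length = C·cosβ = 49.0204
L = (r1+r2)·wrap + 2·C·cosβ = 31·4.2694 + 2·49.0204 = 230.3917

L=230.392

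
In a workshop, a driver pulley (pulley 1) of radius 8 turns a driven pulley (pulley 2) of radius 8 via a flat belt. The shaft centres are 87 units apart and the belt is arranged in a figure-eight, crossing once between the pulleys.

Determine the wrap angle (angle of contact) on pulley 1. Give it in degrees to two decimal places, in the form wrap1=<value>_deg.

wrap1=201.19_deg

crossed belt: β = asin((r1+r2)/C) = asin(16/87) = 10.5975°
wrap1 = wrap2 = π + 2β = 201.1950°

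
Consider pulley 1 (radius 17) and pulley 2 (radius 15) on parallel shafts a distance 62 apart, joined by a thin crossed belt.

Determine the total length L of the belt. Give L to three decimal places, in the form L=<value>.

L=241.447

crossed belt: β = asin((r1+r2)/C) = asin(32/62) = 31.0730°
wrap1 = wrap2 = π + 2β = 242.1459°
tangent length = C·cosβ = 53.1037
L = (r1+r2)·wrap + 2·C·cosβ = 32·4.2262 + 2·53.1037 = 241.4471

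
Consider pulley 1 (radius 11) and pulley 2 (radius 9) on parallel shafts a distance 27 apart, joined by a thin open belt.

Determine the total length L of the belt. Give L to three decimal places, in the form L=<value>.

L=116.980

open belt: β = asin((r2−r1)/C) = asin(-2/27) = -4.2480°
wrap1 = π − 2β = 188.4960°
wrap2 = π + 2β = 171.5040°
tangent length = C·cosβ = 26.9258
L = r1·wrap1 + r2·wrap2 + 2·C·cosβ = 11·3.2899 + 9·2.9933 + 2·26.9258 = 116.9801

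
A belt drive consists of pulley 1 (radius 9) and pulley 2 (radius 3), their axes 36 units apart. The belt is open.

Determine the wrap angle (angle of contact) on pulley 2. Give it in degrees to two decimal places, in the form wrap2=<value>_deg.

wrap2=160.81_deg

open belt: β = asin((r2−r1)/C) = asin(-6/36) = -9.5941°
wrap1 = π − 2β = 199.1881°
wrap2 = π + 2β = 160.8119°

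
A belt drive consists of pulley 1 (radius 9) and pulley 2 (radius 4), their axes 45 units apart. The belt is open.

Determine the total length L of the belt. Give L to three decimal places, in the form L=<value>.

L=131.397

open belt: β = asin((r2−r1)/C) = asin(-5/45) = -6.3794°
wrap1 = π − 2β = 192.7587°
wrap2 = π + 2β = 167.2413°
tangent length = C·cosβ = 44.7214
L = r1·wrap1 + r2·wrap2 + 2·C·cosβ = 9·3.3643 + 4·2.9189 + 2·44.7214 = 131.3968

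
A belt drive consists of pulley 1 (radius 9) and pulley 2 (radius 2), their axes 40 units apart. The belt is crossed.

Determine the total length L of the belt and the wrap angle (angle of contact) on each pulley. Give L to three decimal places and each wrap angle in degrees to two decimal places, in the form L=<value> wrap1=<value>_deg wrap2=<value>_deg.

L=117.602 wrap1=211.92_deg wrap2=211.92_deg

crossed belt: β = asin((r1+r2)/C) = asin(11/40) = 15.9620°
wrap1 = wrap2 = π + 2β = 211.9240°
tangent length = C·cosβ = 38.4578
L = (r1+r2)·wrap + 2·C·cosβ = 11·3.6988 + 2·38.4578 = 117.6020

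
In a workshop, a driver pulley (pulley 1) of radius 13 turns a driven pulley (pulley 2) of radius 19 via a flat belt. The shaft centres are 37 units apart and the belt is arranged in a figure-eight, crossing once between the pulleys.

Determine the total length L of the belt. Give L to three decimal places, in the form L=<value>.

crossed belt: β = asin((r1+r2)/C) = asin(32/37) = 59.8673°
wrap1 = wrap2 = π + 2β = 299.7346°
tangent length = C·cosβ = 18.5742
L = (r1+r2)·wrap + 2·C·cosβ = 32·5.2314 + 2·18.5742 = 204.5517

L=204.552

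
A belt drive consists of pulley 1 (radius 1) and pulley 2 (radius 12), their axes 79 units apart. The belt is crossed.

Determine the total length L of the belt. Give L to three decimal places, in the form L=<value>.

crossed belt: β = asin((r1+r2)/C) = asin(13/79) = 9.4715°
wrap1 = wrap2 = π + 2β = 198.9430°
tangent length = C·cosβ = 77.9230
L = (r1+r2)·wrap + 2·C·cosβ = 13·3.4722 + 2·77.9230 = 200.9848

L=200.985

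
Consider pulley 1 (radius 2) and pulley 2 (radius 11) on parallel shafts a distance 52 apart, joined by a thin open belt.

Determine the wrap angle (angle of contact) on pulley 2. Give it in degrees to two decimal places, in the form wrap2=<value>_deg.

open belt: β = asin((r2−r1)/C) = asin(9/52) = 9.9668°
wrap1 = π − 2β = 160.0665°
wrap2 = π + 2β = 199.9335°

wrap2=199.93_deg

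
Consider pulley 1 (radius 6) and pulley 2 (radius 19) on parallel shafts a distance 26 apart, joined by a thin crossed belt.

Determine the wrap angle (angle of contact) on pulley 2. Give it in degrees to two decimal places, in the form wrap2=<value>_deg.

crossed belt: β = asin((r1+r2)/C) = asin(25/26) = 74.0576°
wrap1 = wrap2 = π + 2β = 328.1153°

wrap2=328.12_deg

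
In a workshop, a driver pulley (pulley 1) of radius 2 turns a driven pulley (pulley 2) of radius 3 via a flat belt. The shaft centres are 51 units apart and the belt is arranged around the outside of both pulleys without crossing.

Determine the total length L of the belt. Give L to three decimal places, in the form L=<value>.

open belt: β = asin((r2−r1)/C) = asin(1/51) = 1.1235°
wrap1 = π − 2β = 177.7530°
wrap2 = π + 2β = 182.2470°
tangent length = C·cosβ = 50.9902
L = r1·wrap1 + r2·wrap2 + 2·C·cosβ = 2·3.1024 + 3·3.1808 + 2·50.9902 = 117.7276

L=117.728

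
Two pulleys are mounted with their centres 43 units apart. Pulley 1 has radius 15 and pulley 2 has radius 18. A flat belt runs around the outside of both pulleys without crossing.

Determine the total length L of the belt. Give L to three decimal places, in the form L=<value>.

open belt: β = asin((r2−r1)/C) = asin(3/43) = 4.0006°
wrap1 = π − 2β = 171.9987°
wrap2 = π + 2β = 188.0013°
tangent length = C·cosβ = 42.8952
L = r1·wrap1 + r2·wrap2 + 2·C·cosβ = 15·3.0019 + 18·3.2812 + 2·42.8952 = 189.8819

L=189.882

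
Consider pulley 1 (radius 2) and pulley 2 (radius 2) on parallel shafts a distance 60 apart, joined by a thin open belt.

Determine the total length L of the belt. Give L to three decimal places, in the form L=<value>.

open belt: β = asin((r2−r1)/C) = asin(0/60) = 0.0000°
wrap1 = π − 2β = 180.0000°
wrap2 = π + 2β = 180.0000°
tangent length = C·cosβ = 60.0000
L = r1·wrap1 + r2·wrap2 + 2·C·cosβ = 2·3.1416 + 2·3.1416 + 2·60.0000 = 132.5664

L=132.566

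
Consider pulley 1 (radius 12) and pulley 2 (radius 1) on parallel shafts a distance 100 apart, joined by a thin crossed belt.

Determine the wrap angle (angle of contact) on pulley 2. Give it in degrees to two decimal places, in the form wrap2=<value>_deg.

crossed belt: β = asin((r1+r2)/C) = asin(13/100) = 7.4696°
wrap1 = wrap2 = π + 2β = 194.9392°

wrap2=194.94_deg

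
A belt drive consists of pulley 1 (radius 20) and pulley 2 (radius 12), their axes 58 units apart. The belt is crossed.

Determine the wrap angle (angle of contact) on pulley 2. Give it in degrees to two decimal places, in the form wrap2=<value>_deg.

wrap2=246.97_deg

crossed belt: β = asin((r1+r2)/C) = asin(32/58) = 33.4854°
wrap1 = wrap2 = π + 2β = 246.9708°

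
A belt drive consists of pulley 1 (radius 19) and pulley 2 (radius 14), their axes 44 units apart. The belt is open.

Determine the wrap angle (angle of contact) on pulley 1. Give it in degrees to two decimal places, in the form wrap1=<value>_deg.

open belt: β = asin((r2−r1)/C) = asin(-5/44) = -6.5250°
wrap1 = π − 2β = 193.0500°
wrap2 = π + 2β = 166.9500°

wrap1=193.05_deg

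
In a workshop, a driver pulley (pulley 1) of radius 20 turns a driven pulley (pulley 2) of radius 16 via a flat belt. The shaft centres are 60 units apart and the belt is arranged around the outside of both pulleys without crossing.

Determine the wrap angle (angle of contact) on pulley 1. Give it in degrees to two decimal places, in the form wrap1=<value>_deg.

open belt: β = asin((r2−r1)/C) = asin(-4/60) = -3.8226°
wrap1 = π − 2β = 187.6451°
wrap2 = π + 2β = 172.3549°

wrap1=187.65_deg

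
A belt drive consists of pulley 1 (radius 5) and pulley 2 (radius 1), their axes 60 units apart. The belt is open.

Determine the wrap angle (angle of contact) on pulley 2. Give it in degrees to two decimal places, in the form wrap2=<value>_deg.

open belt: β = asin((r2−r1)/C) = asin(-4/60) = -3.8226°
wrap1 = π − 2β = 187.6451°
wrap2 = π + 2β = 172.3549°

wrap2=172.35_deg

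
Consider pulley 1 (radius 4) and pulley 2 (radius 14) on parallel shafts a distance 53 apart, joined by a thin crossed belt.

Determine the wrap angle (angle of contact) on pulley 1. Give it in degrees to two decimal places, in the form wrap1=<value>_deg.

crossed belt: β = asin((r1+r2)/C) = asin(18/53) = 19.8539°
wrap1 = wrap2 = π + 2β = 219.7078°

wrap1=219.71_deg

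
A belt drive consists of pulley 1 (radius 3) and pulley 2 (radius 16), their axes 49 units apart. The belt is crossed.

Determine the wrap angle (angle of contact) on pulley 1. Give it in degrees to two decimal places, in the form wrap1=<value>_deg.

crossed belt: β = asin((r1+r2)/C) = asin(19/49) = 22.8149°
wrap1 = wrap2 = π + 2β = 225.6298°

wrap1=225.63_deg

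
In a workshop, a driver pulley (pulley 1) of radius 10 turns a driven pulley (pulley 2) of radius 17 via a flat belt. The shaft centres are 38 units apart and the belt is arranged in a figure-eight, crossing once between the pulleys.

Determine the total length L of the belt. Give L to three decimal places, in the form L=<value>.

crossed belt: β = asin((r1+r2)/C) = asin(27/38) = 45.2778°
wrap1 = wrap2 = π + 2β = 270.5555°
tangent length = C·cosβ = 26.7395
L = (r1+r2)·wrap + 2·C·cosβ = 27·4.7221 + 2·26.7395 = 180.9752

L=180.975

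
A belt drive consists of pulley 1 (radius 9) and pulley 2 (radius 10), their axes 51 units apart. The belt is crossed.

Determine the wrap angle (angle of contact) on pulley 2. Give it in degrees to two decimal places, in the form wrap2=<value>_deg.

crossed belt: β = asin((r1+r2)/C) = asin(19/51) = 21.8729°
wrap1 = wrap2 = π + 2β = 223.7458°

wrap2=223.75_deg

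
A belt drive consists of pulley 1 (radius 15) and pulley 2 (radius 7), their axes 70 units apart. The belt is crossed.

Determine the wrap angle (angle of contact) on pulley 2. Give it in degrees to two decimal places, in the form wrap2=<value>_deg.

wrap2=216.64_deg

crossed belt: β = asin((r1+r2)/C) = asin(22/70) = 18.3177°
wrap1 = wrap2 = π + 2β = 216.6354°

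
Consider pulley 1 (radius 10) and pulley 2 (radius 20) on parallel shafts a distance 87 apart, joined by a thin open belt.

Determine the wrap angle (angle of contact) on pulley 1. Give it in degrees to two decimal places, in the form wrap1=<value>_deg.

open belt: β = asin((r2−r1)/C) = asin(10/87) = 6.6003°
wrap1 = π − 2β = 166.7994°
wrap2 = π + 2β = 193.2006°

wrap1=166.80_deg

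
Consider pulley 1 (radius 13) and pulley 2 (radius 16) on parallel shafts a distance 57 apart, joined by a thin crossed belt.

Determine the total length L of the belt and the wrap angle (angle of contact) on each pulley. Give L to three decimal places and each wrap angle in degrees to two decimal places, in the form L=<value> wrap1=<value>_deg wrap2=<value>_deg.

L=220.207 wrap1=241.16_deg wrap2=241.16_deg

crossed belt: β = asin((r1+r2)/C) = asin(29/57) = 30.5821°
wrap1 = wrap2 = π + 2β = 241.1641°
tangent length = C·cosβ = 49.0714
L = (r1+r2)·wrap + 2·C·cosβ = 29·4.2091 + 2·49.0714 = 220.2069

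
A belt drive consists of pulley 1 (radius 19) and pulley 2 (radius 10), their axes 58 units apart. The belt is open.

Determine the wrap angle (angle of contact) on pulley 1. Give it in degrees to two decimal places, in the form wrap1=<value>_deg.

wrap1=197.85_deg

open belt: β = asin((r2−r1)/C) = asin(-9/58) = -8.9268°
wrap1 = π − 2β = 197.8536°
wrap2 = π + 2β = 162.1464°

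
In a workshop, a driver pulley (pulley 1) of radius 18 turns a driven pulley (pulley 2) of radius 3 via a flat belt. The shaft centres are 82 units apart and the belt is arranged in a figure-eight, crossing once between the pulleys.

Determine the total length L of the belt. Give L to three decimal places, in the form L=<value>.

crossed belt: β = asin((r1+r2)/C) = asin(21/82) = 14.8386°
wrap1 = wrap2 = π + 2β = 209.6773°
tangent length = C·cosβ = 79.2654
L = (r1+r2)·wrap + 2·C·cosβ = 21·3.6596 + 2·79.2654 = 235.3815

L=235.381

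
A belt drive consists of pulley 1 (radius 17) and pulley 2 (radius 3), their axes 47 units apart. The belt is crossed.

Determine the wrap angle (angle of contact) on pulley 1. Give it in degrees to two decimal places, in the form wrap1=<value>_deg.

crossed belt: β = asin((r1+r2)/C) = asin(20/47) = 25.1843°
wrap1 = wrap2 = π + 2β = 230.3687°

wrap1=230.37_deg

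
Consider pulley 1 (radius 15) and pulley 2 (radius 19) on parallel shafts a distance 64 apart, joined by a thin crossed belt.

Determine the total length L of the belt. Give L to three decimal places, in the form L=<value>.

crossed belt: β = asin((r1+r2)/C) = asin(34/64) = 32.0900°
wrap1 = wrap2 = π + 2β = 244.1799°
tangent length = C·cosβ = 54.2218
L = (r1+r2)·wrap + 2·C·cosβ = 34·4.2617 + 2·54.2218 = 253.3428

L=253.343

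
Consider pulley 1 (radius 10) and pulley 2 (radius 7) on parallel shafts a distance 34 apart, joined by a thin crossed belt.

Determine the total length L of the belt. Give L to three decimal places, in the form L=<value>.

crossed belt: β = asin((r1+r2)/C) = asin(17/34) = 30.0000°
wrap1 = wrap2 = π + 2β = 240.0000°
tangent length = C·cosβ = 29.4449
L = (r1+r2)·wrap + 2·C·cosβ = 17·4.1888 + 2·29.4449 = 130.0992

L=130.099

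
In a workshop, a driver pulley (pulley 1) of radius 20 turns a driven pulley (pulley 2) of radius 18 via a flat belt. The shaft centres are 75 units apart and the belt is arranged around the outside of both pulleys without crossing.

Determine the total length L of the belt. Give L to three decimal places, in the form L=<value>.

open belt: β = asin((r2−r1)/C) = asin(-2/75) = -1.5281°
wrap1 = π − 2β = 183.0561°
wrap2 = π + 2β = 176.9439°
tangent length = C·cosβ = 74.9733
L = r1·wrap1 + r2·wrap2 + 2·C·cosβ = 20·3.1949 + 18·3.0883 + 2·74.9733 = 269.4339

L=269.434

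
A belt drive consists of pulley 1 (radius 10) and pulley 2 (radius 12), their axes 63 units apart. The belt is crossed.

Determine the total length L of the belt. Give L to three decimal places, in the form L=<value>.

L=202.879

crossed belt: β = asin((r1+r2)/C) = asin(22/63) = 20.4388°
wrap1 = wrap2 = π + 2β = 220.8776°
tangent length = C·cosβ = 59.0339
L = (r1+r2)·wrap + 2·C·cosβ = 22·3.8550 + 2·59.0339 = 202.8787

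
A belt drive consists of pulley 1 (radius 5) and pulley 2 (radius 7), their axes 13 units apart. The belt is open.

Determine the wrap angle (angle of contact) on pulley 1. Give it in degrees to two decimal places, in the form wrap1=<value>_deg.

open belt: β = asin((r2−r1)/C) = asin(2/13) = 8.8499°
wrap1 = π − 2β = 162.3002°
wrap2 = π + 2β = 197.6998°

wrap1=162.30_deg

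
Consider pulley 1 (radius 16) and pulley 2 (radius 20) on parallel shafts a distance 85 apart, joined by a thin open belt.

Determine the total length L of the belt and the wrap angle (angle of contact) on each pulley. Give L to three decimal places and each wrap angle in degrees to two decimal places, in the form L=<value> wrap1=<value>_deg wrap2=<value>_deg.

L=283.286 wrap1=174.61_deg wrap2=185.39_deg

open belt: β = asin((r2−r1)/C) = asin(4/85) = 2.6973°
wrap1 = π − 2β = 174.6055°
wrap2 = π + 2β = 185.3945°
tangent length = C·cosβ = 84.9058
L = r1·wrap1 + r2·wrap2 + 2·C·cosβ = 16·3.0474 + 20·3.2357 + 2·84.9058 = 283.2856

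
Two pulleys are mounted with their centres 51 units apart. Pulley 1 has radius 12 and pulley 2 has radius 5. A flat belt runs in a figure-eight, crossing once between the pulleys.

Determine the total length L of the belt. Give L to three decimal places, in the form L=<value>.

crossed belt: β = asin((r1+r2)/C) = asin(17/51) = 19.4712°
wrap1 = wrap2 = π + 2β = 218.9424°
tangent length = C·cosβ = 48.0833
L = (r1+r2)·wrap + 2·C·cosβ = 17·3.8213 + 2·48.0833 = 161.1281

L=161.128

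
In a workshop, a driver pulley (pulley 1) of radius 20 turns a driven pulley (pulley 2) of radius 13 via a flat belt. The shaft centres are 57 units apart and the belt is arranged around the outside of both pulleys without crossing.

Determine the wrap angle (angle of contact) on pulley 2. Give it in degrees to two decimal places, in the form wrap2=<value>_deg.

wrap2=165.89_deg

open belt: β = asin((r2−r1)/C) = asin(-7/57) = -7.0541°
wrap1 = π − 2β = 194.1083°
wrap2 = π + 2β = 165.8917°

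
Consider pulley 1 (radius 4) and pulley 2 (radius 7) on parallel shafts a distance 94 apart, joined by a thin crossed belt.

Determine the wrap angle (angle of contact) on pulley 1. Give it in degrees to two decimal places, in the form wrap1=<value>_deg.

crossed belt: β = asin((r1+r2)/C) = asin(11/94) = 6.7202°
wrap1 = wrap2 = π + 2β = 193.4404°

wrap1=193.44_deg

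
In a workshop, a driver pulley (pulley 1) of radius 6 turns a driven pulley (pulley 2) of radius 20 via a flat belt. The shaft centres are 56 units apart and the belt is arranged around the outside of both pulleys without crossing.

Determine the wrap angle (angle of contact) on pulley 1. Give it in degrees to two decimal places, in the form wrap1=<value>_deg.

open belt: β = asin((r2−r1)/C) = asin(14/56) = 14.4775°
wrap1 = π − 2β = 151.0450°
wrap2 = π + 2β = 208.9550°

wrap1=151.04_deg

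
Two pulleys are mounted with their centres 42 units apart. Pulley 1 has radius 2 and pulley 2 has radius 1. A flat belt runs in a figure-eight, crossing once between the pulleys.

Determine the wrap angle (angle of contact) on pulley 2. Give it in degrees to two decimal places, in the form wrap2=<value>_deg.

wrap2=188.19_deg

crossed belt: β = asin((r1+r2)/C) = asin(3/42) = 4.0960°
wrap1 = wrap2 = π + 2β = 188.1921°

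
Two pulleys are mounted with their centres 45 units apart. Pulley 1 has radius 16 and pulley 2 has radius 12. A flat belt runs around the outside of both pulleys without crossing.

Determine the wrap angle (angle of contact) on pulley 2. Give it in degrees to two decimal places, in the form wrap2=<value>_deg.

open belt: β = asin((r2−r1)/C) = asin(-4/45) = -5.0997°
wrap1 = π − 2β = 190.1994°
wrap2 = π + 2β = 169.8006°

wrap2=169.80_deg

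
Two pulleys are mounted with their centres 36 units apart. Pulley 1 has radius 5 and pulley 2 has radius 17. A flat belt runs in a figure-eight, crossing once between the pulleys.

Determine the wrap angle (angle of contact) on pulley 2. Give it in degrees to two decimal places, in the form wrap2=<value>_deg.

crossed belt: β = asin((r1+r2)/C) = asin(22/36) = 37.6699°
wrap1 = wrap2 = π + 2β = 255.3398°

wrap2=255.34_deg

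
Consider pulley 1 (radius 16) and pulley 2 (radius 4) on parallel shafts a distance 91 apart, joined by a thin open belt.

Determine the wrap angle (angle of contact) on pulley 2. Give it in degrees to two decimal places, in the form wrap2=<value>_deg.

open belt: β = asin((r2−r1)/C) = asin(-12/91) = -7.5776°
wrap1 = π − 2β = 195.1551°
wrap2 = π + 2β = 164.8449°

wrap2=164.84_deg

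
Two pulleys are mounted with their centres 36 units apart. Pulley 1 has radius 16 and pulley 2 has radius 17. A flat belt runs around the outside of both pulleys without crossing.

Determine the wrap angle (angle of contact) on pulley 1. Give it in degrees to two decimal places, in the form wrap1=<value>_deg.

open belt: β = asin((r2−r1)/C) = asin(1/36) = 1.5918°
wrap1 = π − 2β = 176.8165°
wrap2 = π + 2β = 183.1835°

wrap1=176.82_deg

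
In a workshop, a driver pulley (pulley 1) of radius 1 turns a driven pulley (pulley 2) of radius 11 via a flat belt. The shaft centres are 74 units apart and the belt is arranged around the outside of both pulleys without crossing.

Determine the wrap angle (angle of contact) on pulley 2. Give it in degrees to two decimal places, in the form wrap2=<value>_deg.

wrap2=195.53_deg

open belt: β = asin((r2−r1)/C) = asin(10/74) = 7.7664°
wrap1 = π − 2β = 164.4671°
wrap2 = π + 2β = 195.5329°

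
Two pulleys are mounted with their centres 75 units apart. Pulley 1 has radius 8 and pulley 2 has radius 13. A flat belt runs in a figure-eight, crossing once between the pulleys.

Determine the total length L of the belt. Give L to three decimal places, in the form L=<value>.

L=221.893

crossed belt: β = asin((r1+r2)/C) = asin(21/75) = 16.2602°
wrap1 = wrap2 = π + 2β = 212.5204°
tangent length = C·cosβ = 72.0000
L = (r1+r2)·wrap + 2·C·cosβ = 21·3.7092 + 2·72.0000 = 221.8928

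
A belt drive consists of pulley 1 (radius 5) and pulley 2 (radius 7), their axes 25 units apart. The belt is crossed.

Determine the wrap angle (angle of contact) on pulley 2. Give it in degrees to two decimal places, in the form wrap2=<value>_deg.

wrap2=237.37_deg

crossed belt: β = asin((r1+r2)/C) = asin(12/25) = 28.6854°
wrap1 = wrap2 = π + 2β = 237.3708°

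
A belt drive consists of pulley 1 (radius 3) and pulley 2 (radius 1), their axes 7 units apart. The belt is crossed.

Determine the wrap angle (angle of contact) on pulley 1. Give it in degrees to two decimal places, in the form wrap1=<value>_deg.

wrap1=249.70_deg

crossed belt: β = asin((r1+r2)/C) = asin(4/7) = 34.8499°
wrap1 = wrap2 = π + 2β = 249.6998°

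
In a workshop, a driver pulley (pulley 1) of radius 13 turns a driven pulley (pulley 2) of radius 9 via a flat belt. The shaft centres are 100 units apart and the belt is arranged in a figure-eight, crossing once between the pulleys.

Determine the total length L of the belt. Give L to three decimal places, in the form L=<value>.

crossed belt: β = asin((r1+r2)/C) = asin(22/100) = 12.7090°
wrap1 = wrap2 = π + 2β = 205.4181°
tangent length = C·cosβ = 97.5500
L = (r1+r2)·wrap + 2·C·cosβ = 22·3.5852 + 2·97.5500 = 273.9748

L=273.975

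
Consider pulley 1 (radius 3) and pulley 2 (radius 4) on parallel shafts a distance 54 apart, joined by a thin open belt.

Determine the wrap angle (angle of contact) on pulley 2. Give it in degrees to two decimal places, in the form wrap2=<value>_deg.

wrap2=182.12_deg

open belt: β = asin((r2−r1)/C) = asin(1/54) = 1.0611°
wrap1 = π − 2β = 177.8778°
wrap2 = π + 2β = 182.1222°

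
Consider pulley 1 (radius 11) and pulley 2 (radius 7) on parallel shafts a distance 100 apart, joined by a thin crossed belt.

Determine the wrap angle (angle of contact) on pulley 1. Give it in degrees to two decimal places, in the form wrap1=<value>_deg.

wrap1=200.74_deg

crossed belt: β = asin((r1+r2)/C) = asin(18/100) = 10.3698°
wrap1 = wrap2 = π + 2β = 200.7395°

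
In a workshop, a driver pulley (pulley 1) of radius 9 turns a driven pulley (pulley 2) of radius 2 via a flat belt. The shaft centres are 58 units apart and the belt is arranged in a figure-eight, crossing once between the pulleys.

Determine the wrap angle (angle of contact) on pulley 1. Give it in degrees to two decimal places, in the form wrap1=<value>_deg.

wrap1=201.87_deg

crossed belt: β = asin((r1+r2)/C) = asin(11/58) = 10.9327°
wrap1 = wrap2 = π + 2β = 201.8653°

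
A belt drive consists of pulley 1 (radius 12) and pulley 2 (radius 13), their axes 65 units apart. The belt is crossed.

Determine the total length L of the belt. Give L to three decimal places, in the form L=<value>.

L=218.279

crossed belt: β = asin((r1+r2)/C) = asin(25/65) = 22.6199°
wrap1 = wrap2 = π + 2β = 225.2397°
tangent length = C·cosβ = 60.0000
L = (r1+r2)·wrap + 2·C·cosβ = 25·3.9312 + 2·60.0000 = 218.2794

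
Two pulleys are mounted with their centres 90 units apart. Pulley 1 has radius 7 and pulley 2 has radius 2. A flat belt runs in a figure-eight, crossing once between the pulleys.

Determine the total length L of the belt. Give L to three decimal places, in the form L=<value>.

L=209.175

crossed belt: β = asin((r1+r2)/C) = asin(9/90) = 5.7392°
wrap1 = wrap2 = π + 2β = 191.4783°
tangent length = C·cosβ = 89.5489
L = (r1+r2)·wrap + 2·C·cosβ = 9·3.3419 + 2·89.5489 = 209.1751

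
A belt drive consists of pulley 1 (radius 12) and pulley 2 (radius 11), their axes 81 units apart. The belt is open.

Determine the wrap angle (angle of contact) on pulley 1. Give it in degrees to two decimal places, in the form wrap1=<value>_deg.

wrap1=181.41_deg

open belt: β = asin((r2−r1)/C) = asin(-1/81) = -0.7074°
wrap1 = π − 2β = 181.4147°
wrap2 = π + 2β = 178.5853°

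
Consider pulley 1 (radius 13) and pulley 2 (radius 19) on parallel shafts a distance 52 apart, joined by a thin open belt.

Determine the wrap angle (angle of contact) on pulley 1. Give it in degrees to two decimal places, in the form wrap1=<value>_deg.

wrap1=166.75_deg

open belt: β = asin((r2−r1)/C) = asin(6/52) = 6.6258°
wrap1 = π − 2β = 166.7484°
wrap2 = π + 2β = 193.2516°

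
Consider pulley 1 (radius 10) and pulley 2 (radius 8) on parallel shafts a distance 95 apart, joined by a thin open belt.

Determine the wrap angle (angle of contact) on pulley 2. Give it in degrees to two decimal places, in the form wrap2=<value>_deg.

wrap2=177.59_deg

open belt: β = asin((r2−r1)/C) = asin(-2/95) = -1.2063°
wrap1 = π − 2β = 182.4126°
wrap2 = π + 2β = 177.5874°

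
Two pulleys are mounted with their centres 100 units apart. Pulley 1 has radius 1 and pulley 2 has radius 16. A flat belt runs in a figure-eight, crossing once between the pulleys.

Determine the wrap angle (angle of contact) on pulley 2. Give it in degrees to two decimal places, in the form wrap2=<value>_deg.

wrap2=199.58_deg

crossed belt: β = asin((r1+r2)/C) = asin(17/100) = 9.7878°
wrap1 = wrap2 = π + 2β = 199.5756°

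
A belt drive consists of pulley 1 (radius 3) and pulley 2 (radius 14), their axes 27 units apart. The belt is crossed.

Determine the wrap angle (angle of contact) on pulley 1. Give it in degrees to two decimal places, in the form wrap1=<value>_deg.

crossed belt: β = asin((r1+r2)/C) = asin(17/27) = 39.0228°
wrap1 = wrap2 = π + 2β = 258.0456°

wrap1=258.05_deg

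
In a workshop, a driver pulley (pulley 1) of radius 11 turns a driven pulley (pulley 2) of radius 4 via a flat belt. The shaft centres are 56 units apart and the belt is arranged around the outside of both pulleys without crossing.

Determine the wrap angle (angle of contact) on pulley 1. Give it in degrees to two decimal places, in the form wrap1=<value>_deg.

open belt: β = asin((r2−r1)/C) = asin(-7/56) = -7.1808°
wrap1 = π − 2β = 194.3615°
wrap2 = π + 2β = 165.6385°

wrap1=194.36_deg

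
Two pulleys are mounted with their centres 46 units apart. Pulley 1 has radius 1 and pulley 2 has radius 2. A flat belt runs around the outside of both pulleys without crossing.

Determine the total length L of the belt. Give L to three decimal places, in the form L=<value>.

L=101.447

open belt: β = asin((r2−r1)/C) = asin(1/46) = 1.2457°
wrap1 = π − 2β = 177.5087°
wrap2 = π + 2β = 182.4913°
tangent length = C·cosβ = 45.9891
L = r1·wrap1 + r2·wrap2 + 2·C·cosβ = 1·3.0981 + 2·3.1851 + 2·45.9891 = 101.4465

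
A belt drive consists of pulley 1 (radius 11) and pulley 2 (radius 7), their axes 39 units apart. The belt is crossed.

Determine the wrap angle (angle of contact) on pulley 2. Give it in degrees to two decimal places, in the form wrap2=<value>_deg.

crossed belt: β = asin((r1+r2)/C) = asin(18/39) = 27.4864°
wrap1 = wrap2 = π + 2β = 234.9729°

wrap2=234.97_deg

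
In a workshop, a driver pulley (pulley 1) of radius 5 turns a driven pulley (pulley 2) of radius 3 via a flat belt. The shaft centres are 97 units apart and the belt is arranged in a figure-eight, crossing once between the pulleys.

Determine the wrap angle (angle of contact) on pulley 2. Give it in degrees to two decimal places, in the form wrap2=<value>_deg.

crossed belt: β = asin((r1+r2)/C) = asin(8/97) = 4.7308°
wrap1 = wrap2 = π + 2β = 189.4616°

wrap2=189.46_deg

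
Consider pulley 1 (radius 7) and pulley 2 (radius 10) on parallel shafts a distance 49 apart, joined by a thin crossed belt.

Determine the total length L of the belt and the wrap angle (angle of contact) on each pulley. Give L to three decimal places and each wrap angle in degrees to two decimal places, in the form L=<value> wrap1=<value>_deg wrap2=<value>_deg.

L=157.366 wrap1=220.60_deg wrap2=220.60_deg

crossed belt: β = asin((r1+r2)/C) = asin(17/49) = 20.3002°
wrap1 = wrap2 = π + 2β = 220.6004°
tangent length = C·cosβ = 45.9565
L = (r1+r2)·wrap + 2·C·cosβ = 17·3.8502 + 2·45.9565 = 157.3665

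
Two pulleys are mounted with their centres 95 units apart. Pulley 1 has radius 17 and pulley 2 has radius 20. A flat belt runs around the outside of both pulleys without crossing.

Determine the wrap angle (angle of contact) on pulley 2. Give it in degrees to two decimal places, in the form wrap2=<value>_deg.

open belt: β = asin((r2−r1)/C) = asin(3/95) = 1.8096°
wrap1 = π − 2β = 176.3807°
wrap2 = π + 2β = 183.6193°

wrap2=183.62_deg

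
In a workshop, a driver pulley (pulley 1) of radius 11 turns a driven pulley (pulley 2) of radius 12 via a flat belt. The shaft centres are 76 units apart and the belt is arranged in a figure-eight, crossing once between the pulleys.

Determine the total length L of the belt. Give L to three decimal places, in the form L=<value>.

crossed belt: β = asin((r1+r2)/C) = asin(23/76) = 17.6157°
wrap1 = wrap2 = π + 2β = 215.2315°
tangent length = C·cosβ = 72.4362
L = (r1+r2)·wrap + 2·C·cosβ = 23·3.7565 + 2·72.4362 = 231.2718

L=231.272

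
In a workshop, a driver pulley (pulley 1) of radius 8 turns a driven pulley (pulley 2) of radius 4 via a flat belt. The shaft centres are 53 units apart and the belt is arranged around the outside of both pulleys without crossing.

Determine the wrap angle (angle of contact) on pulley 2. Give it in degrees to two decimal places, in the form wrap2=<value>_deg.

wrap2=171.34_deg

open belt: β = asin((r2−r1)/C) = asin(-4/53) = -4.3283°
wrap1 = π − 2β = 188.6567°
wrap2 = π + 2β = 171.3433°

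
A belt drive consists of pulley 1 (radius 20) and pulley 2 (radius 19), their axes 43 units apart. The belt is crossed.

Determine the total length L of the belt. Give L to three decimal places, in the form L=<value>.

crossed belt: β = asin((r1+r2)/C) = asin(39/43) = 65.0908°
wrap1 = wrap2 = π + 2β = 310.1817°
tangent length = C·cosβ = 18.1108
L = (r1+r2)·wrap + 2·C·cosβ = 39·5.4137 + 2·18.1108 = 247.3555

L=247.356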